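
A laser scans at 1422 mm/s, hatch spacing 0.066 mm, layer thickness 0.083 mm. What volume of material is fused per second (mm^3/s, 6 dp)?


Rate = 1422 * 0.066 * 0.083 = 7.789716 mm^3/s


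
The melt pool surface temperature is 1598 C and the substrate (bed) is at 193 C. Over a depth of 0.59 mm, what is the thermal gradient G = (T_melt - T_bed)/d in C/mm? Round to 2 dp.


G = (1598-193)/0.59 = 2381.36 C/mm


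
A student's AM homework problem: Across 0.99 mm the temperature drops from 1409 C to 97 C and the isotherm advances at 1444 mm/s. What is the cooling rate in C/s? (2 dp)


G = (1409-97)/0.99 = 1325.25252525 C/mm
CR = 1325.25252525 * 1444 = 1913664.65 C/s


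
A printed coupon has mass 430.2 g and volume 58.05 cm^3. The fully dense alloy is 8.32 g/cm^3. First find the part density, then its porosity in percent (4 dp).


rho_part = 430.2 / 58.05 = 7.41085271 g/cm^3
Porosity = (1 - 7.41085271/8.32)*100 = 10.9273 %


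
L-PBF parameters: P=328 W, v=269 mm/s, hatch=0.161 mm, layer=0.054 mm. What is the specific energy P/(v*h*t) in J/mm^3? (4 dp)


Build rate = 269 * 0.161 * 0.054 = 2.338686 mm^3/s
SE = 328 / 2.338686 = 140.2497 J/mm^3


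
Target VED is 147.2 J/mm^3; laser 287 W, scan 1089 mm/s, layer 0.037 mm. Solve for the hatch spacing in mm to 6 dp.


h = 287 / (147.2*1089*0.037) = 0.048389 mm


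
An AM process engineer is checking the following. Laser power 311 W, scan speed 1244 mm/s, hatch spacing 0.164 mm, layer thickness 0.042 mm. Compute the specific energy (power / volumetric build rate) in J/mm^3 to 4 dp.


Build rate = 1244 * 0.164 * 0.042 = 8.568672 mm^3/s
SE = 311 / 8.568672 = 36.295 J/mm^3


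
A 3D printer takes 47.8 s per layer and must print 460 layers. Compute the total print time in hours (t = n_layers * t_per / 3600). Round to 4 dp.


t = 460 * 47.8 / 3600 = 6.1078 hrs


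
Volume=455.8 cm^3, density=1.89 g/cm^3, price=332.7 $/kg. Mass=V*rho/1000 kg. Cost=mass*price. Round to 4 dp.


Mass = 455.8*1.89/1000 = 0.861462 kg
Cost = 0.861462 * 332.7 = 286.6084 $


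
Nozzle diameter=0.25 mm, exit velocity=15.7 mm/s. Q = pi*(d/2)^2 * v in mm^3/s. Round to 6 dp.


A = pi*(0.25/2)^2 = 0.04908739 mm^2
Q = 0.04908739 * 15.7 = 0.770672 mm^3/s


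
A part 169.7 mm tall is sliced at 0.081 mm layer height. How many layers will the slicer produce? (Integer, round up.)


Layers = ceil(169.7/0.081) = 2096


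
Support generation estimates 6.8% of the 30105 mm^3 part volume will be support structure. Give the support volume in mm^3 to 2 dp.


V_support = 30105 * 0.068 = 2047.14 mm^3


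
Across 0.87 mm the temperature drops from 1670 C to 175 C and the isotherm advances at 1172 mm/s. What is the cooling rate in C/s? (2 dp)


G = (1670-175)/0.87 = 1718.3908046 C/mm
CR = 1718.3908046 * 1172 = 2013954.02 C/s


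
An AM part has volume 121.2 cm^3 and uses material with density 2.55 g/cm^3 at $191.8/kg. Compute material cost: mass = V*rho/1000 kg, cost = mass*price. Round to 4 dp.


Mass = 121.2*2.55/1000 = 0.30906 kg
Cost = 0.30906 * 191.8 = 59.2777 $


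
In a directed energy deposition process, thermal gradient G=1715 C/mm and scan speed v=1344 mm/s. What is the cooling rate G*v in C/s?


CR = 1715 * 1344 = 2304960 C/s


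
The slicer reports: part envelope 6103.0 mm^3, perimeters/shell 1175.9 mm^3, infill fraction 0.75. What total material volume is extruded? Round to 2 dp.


V_infill = (6103.0 - 1175.9) * 0.75 = 3695.33
V_total = 1175.9 + 3695.33 = 4871.23 mm^3


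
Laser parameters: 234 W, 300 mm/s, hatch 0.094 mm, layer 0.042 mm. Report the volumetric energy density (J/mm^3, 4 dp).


E = 234 / (300*0.094*0.042) = 197.5684 J/mm^3


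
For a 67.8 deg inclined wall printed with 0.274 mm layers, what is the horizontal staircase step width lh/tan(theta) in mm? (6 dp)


step = 0.274 / tan(67.8) = 0.111817 mm


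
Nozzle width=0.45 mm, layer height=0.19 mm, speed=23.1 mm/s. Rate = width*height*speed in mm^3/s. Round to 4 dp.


Rate = 0.45 * 0.19 * 23.1 = 1.9751 mm^3/s


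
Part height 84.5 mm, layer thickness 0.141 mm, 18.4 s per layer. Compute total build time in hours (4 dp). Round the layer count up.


Layers = ceil(84.5/0.141) = 600
t = 600 * 18.4 / 3600 = 3.0667 hrs


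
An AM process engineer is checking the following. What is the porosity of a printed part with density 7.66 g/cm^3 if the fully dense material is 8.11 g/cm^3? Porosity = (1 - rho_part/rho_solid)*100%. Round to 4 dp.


Porosity = (1-7.66/8.11)*100 = 5.5487 %


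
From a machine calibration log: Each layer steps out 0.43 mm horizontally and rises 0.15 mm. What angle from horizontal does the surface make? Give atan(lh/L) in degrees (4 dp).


angle = atan(0.15/0.43) = 19.2307 degrees


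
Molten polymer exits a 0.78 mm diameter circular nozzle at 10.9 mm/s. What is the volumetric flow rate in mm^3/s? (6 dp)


A = pi*(0.78/2)^2 = 0.47783624 mm^2
Q = 0.47783624 * 10.9 = 5.208415 mm^3/s


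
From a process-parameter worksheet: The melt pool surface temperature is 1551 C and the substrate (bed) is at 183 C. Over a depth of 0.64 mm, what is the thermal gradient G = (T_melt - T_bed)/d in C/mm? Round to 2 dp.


G = (1551-183)/0.64 = 2137.5 C/mm


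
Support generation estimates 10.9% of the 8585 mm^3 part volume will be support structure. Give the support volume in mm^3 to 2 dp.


V_support = 8585 * 0.109 = 935.77 mm^3


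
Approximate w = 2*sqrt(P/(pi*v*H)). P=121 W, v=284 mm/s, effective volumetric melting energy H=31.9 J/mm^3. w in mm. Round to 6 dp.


w = 2*sqrt(121/(pi*284*31.9)) = 0.130405 mm


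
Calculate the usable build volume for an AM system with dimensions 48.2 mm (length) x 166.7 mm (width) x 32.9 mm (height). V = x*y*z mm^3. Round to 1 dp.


V = 48.2 * 166.7 * 32.9 = 264349.5 mm^3


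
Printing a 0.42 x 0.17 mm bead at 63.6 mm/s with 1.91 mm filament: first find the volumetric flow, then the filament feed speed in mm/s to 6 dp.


Q = 0.42 * 0.17 * 63.6 = 4.54104 mm^3/s
A_fil = pi*(1.91/2)^2 = 2.86521104 mm^2
v_feed = 4.54104 / 2.86521104 = 1.584888 mm/s


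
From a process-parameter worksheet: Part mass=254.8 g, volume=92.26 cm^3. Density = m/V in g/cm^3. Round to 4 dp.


rho = 254.8 / 92.26 = 2.7618 g/cm^3


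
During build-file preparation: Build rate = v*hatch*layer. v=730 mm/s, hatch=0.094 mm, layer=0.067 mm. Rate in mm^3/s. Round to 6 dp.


Rate = 730 * 0.094 * 0.067 = 4.59754 mm^3/s


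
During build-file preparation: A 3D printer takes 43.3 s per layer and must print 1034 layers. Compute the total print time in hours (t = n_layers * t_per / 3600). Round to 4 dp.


t = 1034 * 43.3 / 3600 = 12.4367 hrs


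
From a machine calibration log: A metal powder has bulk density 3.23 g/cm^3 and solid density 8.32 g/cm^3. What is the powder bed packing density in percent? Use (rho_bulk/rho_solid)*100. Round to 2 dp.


Packing = (3.23/8.32)*100 = 38.82 %


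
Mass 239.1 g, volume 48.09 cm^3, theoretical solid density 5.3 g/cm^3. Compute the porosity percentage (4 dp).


rho_part = 239.1 / 48.09 = 4.97192764 g/cm^3
Porosity = (1 - 4.97192764/5.3)*100 = 6.19 %


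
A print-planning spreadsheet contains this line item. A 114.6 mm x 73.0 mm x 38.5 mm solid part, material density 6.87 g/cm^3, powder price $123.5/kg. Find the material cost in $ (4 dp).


V = 114.6 * 73.0 * 38.5 = 322083.3 mm^3 = 322.0833 cm^3
Mass = 322.0833 * 6.87 / 1000 = 2.21271227 kg
Cost = 2.21271227 * 123.5 = 273.27 $


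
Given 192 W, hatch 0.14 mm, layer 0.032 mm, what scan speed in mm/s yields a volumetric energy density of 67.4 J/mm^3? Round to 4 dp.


v = 192 / (67.4*0.14*0.032) = 635.8627 mm/s


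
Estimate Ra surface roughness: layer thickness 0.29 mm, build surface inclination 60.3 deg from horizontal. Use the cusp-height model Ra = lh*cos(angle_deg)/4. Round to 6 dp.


Ra = 0.29 * cos(60.3) / 4 = 0.035921 mm


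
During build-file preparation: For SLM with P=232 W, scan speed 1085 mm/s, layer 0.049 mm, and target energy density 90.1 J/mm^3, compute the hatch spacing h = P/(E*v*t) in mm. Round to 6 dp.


h = 232 / (90.1*1085*0.049) = 0.048433 mm


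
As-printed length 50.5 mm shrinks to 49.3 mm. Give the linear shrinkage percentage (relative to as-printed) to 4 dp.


Shrinkage = ((50.5-49.3)/50.5)*100 = 2.3762 %


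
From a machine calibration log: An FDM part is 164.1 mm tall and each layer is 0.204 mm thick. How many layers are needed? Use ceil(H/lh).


Layers = ceil(164.1/0.204) = 805


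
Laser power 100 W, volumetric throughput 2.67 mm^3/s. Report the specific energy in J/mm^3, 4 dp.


SE = 100 / 2.67 = 37.4532 J/mm^3


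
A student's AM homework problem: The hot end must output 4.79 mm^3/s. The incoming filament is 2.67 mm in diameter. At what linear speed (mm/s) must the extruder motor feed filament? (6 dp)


A = pi*(2.67/2)^2 = 5.599025
v = 4.79 / 5.599025 = 0.855506 mm/s


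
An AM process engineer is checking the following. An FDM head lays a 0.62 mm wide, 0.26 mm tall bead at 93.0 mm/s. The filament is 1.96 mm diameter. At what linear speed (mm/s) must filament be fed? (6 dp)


Q = 0.62 * 0.26 * 93.0 = 14.9916 mm^3/s
A_fil = pi*(1.96/2)^2 = 3.01718558 mm^2
v_feed = 14.9916 / 3.01718558 = 4.968736 mm/s


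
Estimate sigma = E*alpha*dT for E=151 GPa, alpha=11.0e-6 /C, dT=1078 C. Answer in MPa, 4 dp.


sigma = 151*1000 * 11.0e-6 * 1078 = 1790.558 MPa


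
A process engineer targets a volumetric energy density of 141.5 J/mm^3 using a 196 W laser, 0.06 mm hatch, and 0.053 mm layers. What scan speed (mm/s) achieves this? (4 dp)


v = 196 / (141.5*0.06*0.053) = 435.5846 mm/s


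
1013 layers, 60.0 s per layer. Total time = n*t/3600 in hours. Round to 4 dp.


t = 1013 * 60.0 / 3600 = 16.8833 hrs


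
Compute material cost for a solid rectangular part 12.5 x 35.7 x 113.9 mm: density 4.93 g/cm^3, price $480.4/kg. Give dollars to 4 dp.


V = 12.5 * 35.7 * 113.9 = 50827.875 mm^3 = 50.827875 cm^3
Mass = 50.827875 * 4.93 / 1000 = 0.25058142 kg
Cost = 0.25058142 * 480.4 = 120.3793 $


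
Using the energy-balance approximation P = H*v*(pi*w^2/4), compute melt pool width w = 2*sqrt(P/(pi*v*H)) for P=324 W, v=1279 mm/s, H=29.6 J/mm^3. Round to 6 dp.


w = 2*sqrt(324/(pi*1279*29.6)) = 0.104387 mm


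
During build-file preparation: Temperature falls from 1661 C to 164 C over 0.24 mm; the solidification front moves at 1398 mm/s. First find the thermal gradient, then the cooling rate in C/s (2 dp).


G = (1661-164)/0.24 = 6237.5 C/mm
CR = 6237.5 * 1398 = 8720025.0 C/s


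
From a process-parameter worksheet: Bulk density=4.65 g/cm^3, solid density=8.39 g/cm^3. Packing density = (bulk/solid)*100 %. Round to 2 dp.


Packing = (4.65/8.39)*100 = 55.42 %


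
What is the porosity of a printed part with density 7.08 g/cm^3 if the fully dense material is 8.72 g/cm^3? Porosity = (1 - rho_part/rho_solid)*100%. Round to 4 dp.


Porosity = (1-7.08/8.72)*100 = 18.8073 %


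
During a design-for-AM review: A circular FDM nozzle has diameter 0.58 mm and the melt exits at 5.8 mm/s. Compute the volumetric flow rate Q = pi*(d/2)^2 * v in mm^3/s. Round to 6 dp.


A = pi*(0.58/2)^2 = 0.26420794 mm^2
Q = 0.26420794 * 5.8 = 1.532406 mm^3/s


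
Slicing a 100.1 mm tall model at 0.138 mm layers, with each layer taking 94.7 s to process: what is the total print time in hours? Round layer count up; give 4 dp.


Layers = ceil(100.1/0.138) = 726
t = 726 * 94.7 / 3600 = 19.0978 hrs


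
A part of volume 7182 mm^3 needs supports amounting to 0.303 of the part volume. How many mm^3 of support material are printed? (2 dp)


V_support = 7182 * 0.303 = 2176.15 mm^3


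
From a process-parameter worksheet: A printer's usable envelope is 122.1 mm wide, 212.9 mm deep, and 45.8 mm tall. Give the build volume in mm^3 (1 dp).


V = 122.1 * 212.9 * 45.8 = 1190575.1 mm^3


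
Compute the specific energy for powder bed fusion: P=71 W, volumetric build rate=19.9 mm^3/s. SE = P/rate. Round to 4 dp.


SE = 71 / 19.9 = 3.5678 J/mm^3


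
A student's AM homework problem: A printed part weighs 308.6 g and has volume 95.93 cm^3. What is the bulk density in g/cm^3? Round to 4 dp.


rho = 308.6 / 95.93 = 3.2169 g/cm^3


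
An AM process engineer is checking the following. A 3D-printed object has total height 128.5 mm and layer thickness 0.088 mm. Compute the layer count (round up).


Layers = ceil(128.5/0.088) = 1461


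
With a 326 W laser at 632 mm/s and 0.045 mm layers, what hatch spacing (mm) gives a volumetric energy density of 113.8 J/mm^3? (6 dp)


h = 326 / (113.8*632*0.045) = 0.100727 mm


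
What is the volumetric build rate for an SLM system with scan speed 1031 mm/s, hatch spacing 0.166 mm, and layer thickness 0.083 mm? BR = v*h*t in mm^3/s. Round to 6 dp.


Rate = 1031 * 0.166 * 0.083 = 14.205118 mm^3/s


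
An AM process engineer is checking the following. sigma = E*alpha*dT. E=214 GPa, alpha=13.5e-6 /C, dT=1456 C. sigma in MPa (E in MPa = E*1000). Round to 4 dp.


sigma = 214*1000 * 13.5e-6 * 1456 = 4206.384 MPa


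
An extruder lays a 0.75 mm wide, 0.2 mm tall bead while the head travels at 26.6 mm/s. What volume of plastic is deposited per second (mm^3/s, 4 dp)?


Rate = 0.75 * 0.2 * 26.6 = 3.99 mm^3/s


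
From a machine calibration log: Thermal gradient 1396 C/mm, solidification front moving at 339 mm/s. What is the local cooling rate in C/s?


CR = 1396 * 339 = 473244 C/s


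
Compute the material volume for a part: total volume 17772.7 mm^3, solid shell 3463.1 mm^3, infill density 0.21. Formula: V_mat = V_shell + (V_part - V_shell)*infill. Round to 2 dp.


V_infill = (17772.7 - 3463.1) * 0.21 = 3005.02
V_total = 3463.1 + 3005.02 = 6468.12 mm^3


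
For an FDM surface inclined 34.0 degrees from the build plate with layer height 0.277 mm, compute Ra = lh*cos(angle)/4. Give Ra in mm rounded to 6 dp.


Ra = 0.277 * cos(34.0) / 4 = 0.057411 mm


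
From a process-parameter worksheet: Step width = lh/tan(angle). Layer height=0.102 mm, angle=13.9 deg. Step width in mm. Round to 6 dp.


step = 0.102 / tan(13.9) = 0.412163 mm


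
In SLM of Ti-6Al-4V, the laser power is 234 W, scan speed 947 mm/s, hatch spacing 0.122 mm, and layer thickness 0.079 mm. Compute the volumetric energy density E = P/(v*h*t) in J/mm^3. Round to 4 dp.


E = 234 / (947*0.122*0.079) = 25.6377 J/mm^3


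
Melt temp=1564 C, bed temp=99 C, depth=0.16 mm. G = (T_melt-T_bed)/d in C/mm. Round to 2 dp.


G = (1564-99)/0.16 = 9156.25 C/mm


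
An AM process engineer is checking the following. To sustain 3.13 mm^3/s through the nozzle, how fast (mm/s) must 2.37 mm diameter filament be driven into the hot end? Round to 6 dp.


A = pi*(2.37/2)^2 = 4.411503
v = 3.13 / 4.411503 = 0.709509 mm/s


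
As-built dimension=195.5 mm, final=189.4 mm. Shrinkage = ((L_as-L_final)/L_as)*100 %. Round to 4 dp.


Shrinkage = ((195.5-189.4)/195.5)*100 = 3.1202 %


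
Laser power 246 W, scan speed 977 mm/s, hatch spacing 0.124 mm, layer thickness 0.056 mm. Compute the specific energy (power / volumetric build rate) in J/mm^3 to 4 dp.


Build rate = 977 * 0.124 * 0.056 = 6.784288 mm^3/s
SE = 246 / 6.784288 = 36.2603 J/mm^3


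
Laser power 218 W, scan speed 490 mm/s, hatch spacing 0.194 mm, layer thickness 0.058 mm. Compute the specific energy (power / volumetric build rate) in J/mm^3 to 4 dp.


Build rate = 490 * 0.194 * 0.058 = 5.51348 mm^3/s
SE = 218 / 5.51348 = 39.5395 J/mm^3


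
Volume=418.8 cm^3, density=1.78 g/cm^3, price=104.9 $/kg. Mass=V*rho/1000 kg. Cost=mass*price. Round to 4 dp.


Mass = 418.8*1.78/1000 = 0.745464 kg
Cost = 0.745464 * 104.9 = 78.1992 $


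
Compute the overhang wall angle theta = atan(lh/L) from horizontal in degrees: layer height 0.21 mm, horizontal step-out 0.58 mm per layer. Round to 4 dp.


angle = atan(0.21/0.58) = 19.9037 degrees


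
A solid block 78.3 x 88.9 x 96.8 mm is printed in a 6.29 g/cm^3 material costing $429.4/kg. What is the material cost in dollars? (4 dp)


V = 78.3 * 88.9 * 96.8 = 673812.216 mm^3 = 673.812216 cm^3
Mass = 673.812216 * 6.29 / 1000 = 4.23827884 kg
Cost = 4.23827884 * 429.4 = 1819.9169 $


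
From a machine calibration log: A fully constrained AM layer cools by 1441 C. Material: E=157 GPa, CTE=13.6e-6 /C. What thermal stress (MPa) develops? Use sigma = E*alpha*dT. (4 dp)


sigma = 157*1000 * 13.6e-6 * 1441 = 3076.8232 MPa


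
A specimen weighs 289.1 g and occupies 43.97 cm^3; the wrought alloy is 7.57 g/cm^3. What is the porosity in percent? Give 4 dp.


rho_part = 289.1 / 43.97 = 6.57493746 g/cm^3
Porosity = (1 - 6.57493746/7.57)*100 = 13.1448 %


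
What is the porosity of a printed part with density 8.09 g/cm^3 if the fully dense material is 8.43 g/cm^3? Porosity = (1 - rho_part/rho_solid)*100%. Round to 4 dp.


Porosity = (1-8.09/8.43)*100 = 4.0332 %


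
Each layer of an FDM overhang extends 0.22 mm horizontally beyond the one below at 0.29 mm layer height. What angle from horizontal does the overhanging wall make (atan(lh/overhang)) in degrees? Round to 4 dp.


angle = atan(0.29/0.22) = 52.8153 degrees


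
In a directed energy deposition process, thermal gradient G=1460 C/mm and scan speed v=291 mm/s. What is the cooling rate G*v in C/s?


CR = 1460 * 291 = 424860 C/s


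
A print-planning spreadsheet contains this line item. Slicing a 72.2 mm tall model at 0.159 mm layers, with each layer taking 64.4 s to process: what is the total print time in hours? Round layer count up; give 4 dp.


Layers = ceil(72.2/0.159) = 455
t = 455 * 64.4 / 3600 = 8.1394 hrs


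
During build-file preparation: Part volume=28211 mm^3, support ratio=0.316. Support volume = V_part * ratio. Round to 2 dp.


V_support = 28211 * 0.316 = 8914.68 mm^3


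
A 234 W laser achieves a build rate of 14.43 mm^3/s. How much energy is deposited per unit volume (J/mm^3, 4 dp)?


SE = 234 / 14.43 = 16.2162 J/mm^3


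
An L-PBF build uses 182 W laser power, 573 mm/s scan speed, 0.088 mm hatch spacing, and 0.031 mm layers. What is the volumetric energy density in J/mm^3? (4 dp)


E = 182 / (573*0.088*0.031) = 116.432 J/mm^3


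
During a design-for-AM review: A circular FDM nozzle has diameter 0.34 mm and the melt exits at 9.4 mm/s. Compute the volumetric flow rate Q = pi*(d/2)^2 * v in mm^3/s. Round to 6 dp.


A = pi*(0.34/2)^2 = 0.09079203 mm^2
Q = 0.09079203 * 9.4 = 0.853445 mm^3/s


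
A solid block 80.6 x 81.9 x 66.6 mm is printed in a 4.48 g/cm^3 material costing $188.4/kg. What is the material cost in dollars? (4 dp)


V = 80.6 * 81.9 * 66.6 = 439635.924 mm^3 = 439.635924 cm^3
Mass = 439.635924 * 4.48 / 1000 = 1.96956894 kg
Cost = 1.96956894 * 188.4 = 371.0668 $


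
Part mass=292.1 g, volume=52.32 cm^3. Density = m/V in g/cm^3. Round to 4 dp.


rho = 292.1 / 52.32 = 5.583 g/cm^3


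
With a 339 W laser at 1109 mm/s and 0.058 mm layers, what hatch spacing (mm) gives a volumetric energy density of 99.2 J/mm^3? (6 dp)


h = 339 / (99.2*1109*0.058) = 0.053129 mm


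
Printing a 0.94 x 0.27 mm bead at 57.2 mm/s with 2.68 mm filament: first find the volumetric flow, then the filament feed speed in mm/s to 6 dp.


Q = 0.94 * 0.27 * 57.2 = 14.51736 mm^3/s
A_fil = pi*(2.68/2)^2 = 5.64104377 mm^2
v_feed = 14.51736 / 5.64104377 = 2.573524 mm/s


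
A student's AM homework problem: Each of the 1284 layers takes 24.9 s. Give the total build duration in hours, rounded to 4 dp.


t = 1284 * 24.9 / 3600 = 8.881 hrs


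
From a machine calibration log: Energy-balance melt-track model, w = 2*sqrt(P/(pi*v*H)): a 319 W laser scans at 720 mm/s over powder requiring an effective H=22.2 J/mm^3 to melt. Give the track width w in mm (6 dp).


w = 2*sqrt(319/(pi*720*22.2)) = 0.159407 mm


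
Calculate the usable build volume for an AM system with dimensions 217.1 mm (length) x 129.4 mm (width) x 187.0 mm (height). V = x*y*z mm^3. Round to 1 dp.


V = 217.1 * 129.4 * 187.0 = 5253342.4 mm^3


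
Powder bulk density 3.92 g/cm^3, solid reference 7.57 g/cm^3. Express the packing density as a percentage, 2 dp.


Packing = (3.92/7.57)*100 = 51.78 %


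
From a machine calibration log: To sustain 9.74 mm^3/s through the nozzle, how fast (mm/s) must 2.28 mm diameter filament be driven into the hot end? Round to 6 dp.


A = pi*(2.28/2)^2 = 4.082814
v = 9.74 / 4.082814 = 2.38561 mm/s


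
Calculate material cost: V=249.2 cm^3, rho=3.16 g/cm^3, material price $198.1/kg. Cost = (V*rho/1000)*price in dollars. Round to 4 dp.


Mass = 249.2*3.16/1000 = 0.787472 kg
Cost = 0.787472 * 198.1 = 155.9982 $


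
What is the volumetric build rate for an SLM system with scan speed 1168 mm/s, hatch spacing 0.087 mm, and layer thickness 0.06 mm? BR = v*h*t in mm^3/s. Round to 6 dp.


Rate = 1168 * 0.087 * 0.06 = 6.09696 mm^3/s


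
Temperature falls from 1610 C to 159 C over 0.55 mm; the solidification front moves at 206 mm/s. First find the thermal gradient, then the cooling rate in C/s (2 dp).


G = (1610-159)/0.55 = 2638.18181818 C/mm
CR = 2638.18181818 * 206 = 543465.45 C/s


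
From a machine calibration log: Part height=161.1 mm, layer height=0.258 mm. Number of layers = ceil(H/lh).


Layers = ceil(161.1/0.258) = 625


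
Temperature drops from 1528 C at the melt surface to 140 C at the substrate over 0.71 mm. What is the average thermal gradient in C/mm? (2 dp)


G = (1528-140)/0.71 = 1954.93 C/mm


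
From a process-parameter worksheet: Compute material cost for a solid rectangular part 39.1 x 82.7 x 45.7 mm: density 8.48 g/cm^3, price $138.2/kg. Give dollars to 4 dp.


V = 39.1 * 82.7 * 45.7 = 147774.149 mm^3 = 147.774149 cm^3
Mass = 147.774149 * 8.48 / 1000 = 1.25312478 kg
Cost = 1.25312478 * 138.2 = 173.1818 $


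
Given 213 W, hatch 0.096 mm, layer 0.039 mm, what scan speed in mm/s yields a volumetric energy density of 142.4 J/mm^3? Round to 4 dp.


v = 213 / (142.4*0.096*0.039) = 399.5156 mm/s


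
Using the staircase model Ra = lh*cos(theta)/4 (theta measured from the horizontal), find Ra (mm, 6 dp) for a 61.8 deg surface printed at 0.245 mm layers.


Ra = 0.245 * cos(61.8) / 4 = 0.028944 mm


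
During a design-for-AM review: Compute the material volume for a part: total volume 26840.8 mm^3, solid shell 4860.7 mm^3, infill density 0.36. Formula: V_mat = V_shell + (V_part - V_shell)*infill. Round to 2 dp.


V_infill = (26840.8 - 4860.7) * 0.36 = 7912.84
V_total = 4860.7 + 7912.84 = 12773.54 mm^3


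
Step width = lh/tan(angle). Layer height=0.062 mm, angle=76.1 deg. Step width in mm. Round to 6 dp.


step = 0.062 / tan(76.1) = 0.015343 mm


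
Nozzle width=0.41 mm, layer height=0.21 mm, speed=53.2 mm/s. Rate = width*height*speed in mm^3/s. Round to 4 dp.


Rate = 0.41 * 0.21 * 53.2 = 4.5805 mm^3/s


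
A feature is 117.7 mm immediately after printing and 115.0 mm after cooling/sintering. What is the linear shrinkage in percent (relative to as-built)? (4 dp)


Shrinkage = ((117.7-115.0)/117.7)*100 = 2.294 %


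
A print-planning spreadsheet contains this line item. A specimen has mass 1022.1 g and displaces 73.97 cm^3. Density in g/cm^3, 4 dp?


rho = 1022.1 / 73.97 = 13.8178 g/cm^3


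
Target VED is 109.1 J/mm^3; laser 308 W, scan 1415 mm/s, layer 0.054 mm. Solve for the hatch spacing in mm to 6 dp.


h = 308 / (109.1*1415*0.054) = 0.036947 mm


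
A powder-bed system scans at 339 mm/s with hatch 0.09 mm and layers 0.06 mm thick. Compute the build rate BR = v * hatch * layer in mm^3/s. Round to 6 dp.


Rate = 339 * 0.09 * 0.06 = 1.8306 mm^3/s


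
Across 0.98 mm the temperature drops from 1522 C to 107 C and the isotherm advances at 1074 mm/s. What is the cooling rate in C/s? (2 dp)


G = (1522-107)/0.98 = 1443.87755102 C/mm
CR = 1443.87755102 * 1074 = 1550724.49 C/s


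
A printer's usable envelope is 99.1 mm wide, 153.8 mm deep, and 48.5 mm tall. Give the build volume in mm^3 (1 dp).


V = 99.1 * 153.8 * 48.5 = 739216.6 mm^3


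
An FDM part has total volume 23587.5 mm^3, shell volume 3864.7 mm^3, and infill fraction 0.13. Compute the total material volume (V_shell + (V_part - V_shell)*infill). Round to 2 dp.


V_infill = (23587.5 - 3864.7) * 0.13 = 2563.96
V_total = 3864.7 + 2563.96 = 6428.66 mm^3


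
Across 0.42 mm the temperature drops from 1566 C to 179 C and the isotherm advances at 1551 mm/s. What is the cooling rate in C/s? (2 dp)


G = (1566-179)/0.42 = 3302.38095238 C/mm
CR = 3302.38095238 * 1551 = 5121992.86 C/s


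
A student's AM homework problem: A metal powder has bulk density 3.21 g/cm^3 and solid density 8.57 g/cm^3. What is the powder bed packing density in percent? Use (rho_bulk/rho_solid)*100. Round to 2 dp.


Packing = (3.21/8.57)*100 = 37.46 %


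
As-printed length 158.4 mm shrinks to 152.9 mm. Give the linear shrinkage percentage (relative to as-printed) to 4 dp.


Shrinkage = ((158.4-152.9)/158.4)*100 = 3.4722 %


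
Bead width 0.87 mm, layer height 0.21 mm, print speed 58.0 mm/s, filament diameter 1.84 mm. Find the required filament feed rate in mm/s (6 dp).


Q = 0.87 * 0.21 * 58.0 = 10.5966 mm^3/s
A_fil = pi*(1.84/2)^2 = 2.65904402 mm^2
v_feed = 10.5966 / 2.65904402 = 3.985116 mm/s


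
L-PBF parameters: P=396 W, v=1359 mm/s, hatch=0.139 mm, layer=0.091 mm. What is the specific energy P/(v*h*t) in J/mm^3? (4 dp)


Build rate = 1359 * 0.139 * 0.091 = 17.189991 mm^3/s
SE = 396 / 17.189991 = 23.0367 J/mm^3


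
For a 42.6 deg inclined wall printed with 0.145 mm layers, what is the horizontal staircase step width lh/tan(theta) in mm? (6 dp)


step = 0.145 / tan(42.6) = 0.157686 mm


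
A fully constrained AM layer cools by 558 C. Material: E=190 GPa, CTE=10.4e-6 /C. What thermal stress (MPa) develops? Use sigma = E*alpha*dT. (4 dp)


sigma = 190*1000 * 10.4e-6 * 558 = 1102.608 MPa


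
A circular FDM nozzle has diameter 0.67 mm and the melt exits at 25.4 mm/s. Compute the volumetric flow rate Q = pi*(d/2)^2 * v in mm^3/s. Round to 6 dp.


A = pi*(0.67/2)^2 = 0.35256524 mm^2
Q = 0.35256524 * 25.4 = 8.955157 mm^3/s


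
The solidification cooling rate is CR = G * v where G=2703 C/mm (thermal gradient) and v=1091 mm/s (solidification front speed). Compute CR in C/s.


CR = 2703 * 1091 = 2948973 C/s


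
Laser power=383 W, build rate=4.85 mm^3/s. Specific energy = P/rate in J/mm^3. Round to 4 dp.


SE = 383 / 4.85 = 78.9691 J/mm^3


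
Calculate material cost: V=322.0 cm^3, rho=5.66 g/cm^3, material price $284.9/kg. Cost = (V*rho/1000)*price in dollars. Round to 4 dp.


Mass = 322.0*5.66/1000 = 1.82252 kg
Cost = 1.82252 * 284.9 = 519.2359 $


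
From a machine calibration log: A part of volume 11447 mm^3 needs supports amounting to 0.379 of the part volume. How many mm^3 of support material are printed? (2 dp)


V_support = 11447 * 0.379 = 4338.41 mm^3


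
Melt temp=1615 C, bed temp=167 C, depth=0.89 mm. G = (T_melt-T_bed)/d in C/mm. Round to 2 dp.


G = (1615-167)/0.89 = 1626.97 C/mm


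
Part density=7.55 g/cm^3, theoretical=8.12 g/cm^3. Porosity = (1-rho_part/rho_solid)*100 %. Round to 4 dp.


Porosity = (1-7.55/8.12)*100 = 7.0197 %


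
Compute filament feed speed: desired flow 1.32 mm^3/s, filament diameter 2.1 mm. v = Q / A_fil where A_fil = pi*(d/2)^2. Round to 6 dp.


A = pi*(2.1/2)^2 = 3.463606
v = 1.32 / 3.463606 = 0.381106 mm/s


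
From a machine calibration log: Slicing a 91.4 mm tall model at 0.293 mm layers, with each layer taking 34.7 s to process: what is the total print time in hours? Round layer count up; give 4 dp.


Layers = ceil(91.4/0.293) = 312
t = 312 * 34.7 / 3600 = 3.0073 hrs


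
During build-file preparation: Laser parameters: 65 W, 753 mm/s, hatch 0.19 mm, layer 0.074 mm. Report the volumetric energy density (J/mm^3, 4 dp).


E = 65 / (753*0.19*0.074) = 6.1395 J/mm^3


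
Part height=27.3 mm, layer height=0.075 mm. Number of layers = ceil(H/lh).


Layers = ceil(27.3/0.075) = 364


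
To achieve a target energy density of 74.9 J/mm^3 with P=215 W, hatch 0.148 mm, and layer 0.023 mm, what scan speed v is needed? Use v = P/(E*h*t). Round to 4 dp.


v = 215 / (74.9*0.148*0.023) = 843.2709 mm/s


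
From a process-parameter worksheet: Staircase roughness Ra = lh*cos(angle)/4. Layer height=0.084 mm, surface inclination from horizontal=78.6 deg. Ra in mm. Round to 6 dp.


Ra = 0.084 * cos(78.6) / 4 = 0.004151 mm


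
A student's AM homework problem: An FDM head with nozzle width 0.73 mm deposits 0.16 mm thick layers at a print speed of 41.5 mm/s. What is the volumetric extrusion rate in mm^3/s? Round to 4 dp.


Rate = 0.73 * 0.16 * 41.5 = 4.8472 mm^3/s


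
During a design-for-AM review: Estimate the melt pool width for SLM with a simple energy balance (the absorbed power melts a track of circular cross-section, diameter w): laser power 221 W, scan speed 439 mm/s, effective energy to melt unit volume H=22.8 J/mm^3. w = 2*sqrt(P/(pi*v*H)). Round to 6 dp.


w = 2*sqrt(221/(pi*439*22.8)) = 0.167669 mm


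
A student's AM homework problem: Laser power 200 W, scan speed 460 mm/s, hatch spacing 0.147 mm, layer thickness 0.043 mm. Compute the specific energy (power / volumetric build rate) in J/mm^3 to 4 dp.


Build rate = 460 * 0.147 * 0.043 = 2.90766 mm^3/s
SE = 200 / 2.90766 = 68.7838 J/mm^3


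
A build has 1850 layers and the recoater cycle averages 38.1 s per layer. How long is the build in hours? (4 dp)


t = 1850 * 38.1 / 3600 = 19.5792 hrs


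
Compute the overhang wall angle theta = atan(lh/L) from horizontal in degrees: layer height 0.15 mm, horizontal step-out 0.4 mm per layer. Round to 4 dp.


angle = atan(0.15/0.4) = 20.556 degrees


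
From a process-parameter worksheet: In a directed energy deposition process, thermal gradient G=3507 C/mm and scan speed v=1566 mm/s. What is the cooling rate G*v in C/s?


CR = 3507 * 1566 = 5491962 C/s


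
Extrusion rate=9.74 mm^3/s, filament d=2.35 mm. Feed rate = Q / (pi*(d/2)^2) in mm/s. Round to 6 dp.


A = pi*(2.35/2)^2 = 4.337361
v = 9.74 / 4.337361 = 2.245605 mm/s


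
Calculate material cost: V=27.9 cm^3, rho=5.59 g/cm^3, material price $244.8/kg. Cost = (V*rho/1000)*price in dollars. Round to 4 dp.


Mass = 27.9*5.59/1000 = 0.155961 kg
Cost = 0.155961 * 244.8 = 38.1793 $


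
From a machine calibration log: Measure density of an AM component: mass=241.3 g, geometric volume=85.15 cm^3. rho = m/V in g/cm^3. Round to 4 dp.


rho = 241.3 / 85.15 = 2.8338 g/cm^3


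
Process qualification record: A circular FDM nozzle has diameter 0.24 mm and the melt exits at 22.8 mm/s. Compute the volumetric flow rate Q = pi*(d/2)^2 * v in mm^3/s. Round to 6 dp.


A = pi*(0.24/2)^2 = 0.04523893 mm^2
Q = 0.04523893 * 22.8 = 1.031448 mm^3/s


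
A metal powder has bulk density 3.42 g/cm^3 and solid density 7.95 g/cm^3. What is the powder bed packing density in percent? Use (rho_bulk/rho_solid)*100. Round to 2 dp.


Packing = (3.42/7.95)*100 = 43.02 %


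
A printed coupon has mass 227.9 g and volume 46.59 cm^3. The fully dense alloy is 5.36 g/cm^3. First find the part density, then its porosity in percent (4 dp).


rho_part = 227.9 / 46.59 = 4.89160764 g/cm^3
Porosity = (1 - 4.89160764/5.36)*100 = 8.7387 %


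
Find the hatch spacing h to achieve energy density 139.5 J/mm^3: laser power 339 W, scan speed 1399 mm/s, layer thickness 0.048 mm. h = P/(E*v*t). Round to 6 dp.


h = 339 / (139.5*1399*0.048) = 0.036188 mm


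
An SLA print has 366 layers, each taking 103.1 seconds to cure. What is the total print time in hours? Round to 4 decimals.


t = 366 * 103.1 / 3600 = 10.4818 hrs


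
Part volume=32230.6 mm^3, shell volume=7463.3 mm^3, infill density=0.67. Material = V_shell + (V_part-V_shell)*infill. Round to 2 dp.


V_infill = (32230.6 - 7463.3) * 0.67 = 16594.09
V_total = 7463.3 + 16594.09 = 24057.39 mm^3


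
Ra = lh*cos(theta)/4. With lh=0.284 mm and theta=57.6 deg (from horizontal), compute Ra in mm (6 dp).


Ra = 0.284 * cos(57.6) / 4 = 0.038044 mm


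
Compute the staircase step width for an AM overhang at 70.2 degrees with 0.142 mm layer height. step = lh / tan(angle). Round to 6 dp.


step = 0.142 / tan(70.2) = 0.051123 mm


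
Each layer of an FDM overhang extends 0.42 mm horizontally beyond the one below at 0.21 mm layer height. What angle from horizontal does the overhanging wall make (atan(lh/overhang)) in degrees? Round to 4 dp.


angle = atan(0.21/0.42) = 26.5651 degrees


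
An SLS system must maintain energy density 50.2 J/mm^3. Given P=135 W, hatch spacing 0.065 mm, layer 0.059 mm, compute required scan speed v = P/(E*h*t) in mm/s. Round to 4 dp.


v = 135 / (50.2*0.065*0.059) = 701.2368 mm/s


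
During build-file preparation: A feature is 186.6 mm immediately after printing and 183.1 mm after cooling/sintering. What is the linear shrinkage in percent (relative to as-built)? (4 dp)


Shrinkage = ((186.6-183.1)/186.6)*100 = 1.8757 %


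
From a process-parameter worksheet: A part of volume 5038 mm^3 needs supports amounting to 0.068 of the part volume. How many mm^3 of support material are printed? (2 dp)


V_support = 5038 * 0.068 = 342.58 mm^3


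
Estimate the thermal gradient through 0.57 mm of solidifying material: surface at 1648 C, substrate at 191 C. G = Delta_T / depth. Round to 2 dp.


G = (1648-191)/0.57 = 2556.14 C/mm


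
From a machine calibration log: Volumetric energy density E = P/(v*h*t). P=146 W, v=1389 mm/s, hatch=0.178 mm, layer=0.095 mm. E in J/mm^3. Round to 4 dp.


E = 146 / (1389*0.178*0.095) = 6.2159 J/mm^3


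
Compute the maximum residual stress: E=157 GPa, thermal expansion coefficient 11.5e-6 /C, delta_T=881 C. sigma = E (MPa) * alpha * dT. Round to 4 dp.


sigma = 157*1000 * 11.5e-6 * 881 = 1590.6455 MPa


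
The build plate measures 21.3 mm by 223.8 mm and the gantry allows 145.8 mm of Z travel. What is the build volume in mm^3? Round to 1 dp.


V = 21.3 * 223.8 * 145.8 = 695019.9 mm^3


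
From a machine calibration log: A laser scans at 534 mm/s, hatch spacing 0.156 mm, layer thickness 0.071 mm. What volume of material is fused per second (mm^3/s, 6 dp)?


Rate = 534 * 0.156 * 0.071 = 5.914584 mm^3/s


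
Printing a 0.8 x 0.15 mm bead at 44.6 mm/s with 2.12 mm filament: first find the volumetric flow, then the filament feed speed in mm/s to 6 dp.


Q = 0.8 * 0.15 * 44.6 = 5.352 mm^3/s
A_fil = pi*(2.12/2)^2 = 3.52989351 mm^2
v_feed = 5.352 / 3.52989351 = 1.516193 mm/s


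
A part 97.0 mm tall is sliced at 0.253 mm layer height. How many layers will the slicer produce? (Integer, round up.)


Layers = ceil(97.0/0.253) = 384


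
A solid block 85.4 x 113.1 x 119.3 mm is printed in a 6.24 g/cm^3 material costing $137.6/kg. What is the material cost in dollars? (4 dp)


V = 85.4 * 113.1 * 119.3 = 1152287.682 mm^3 = 1152.287682 cm^3
Mass = 1152.287682 * 6.24 / 1000 = 7.19027514 kg
Cost = 7.19027514 * 137.6 = 989.3819 $


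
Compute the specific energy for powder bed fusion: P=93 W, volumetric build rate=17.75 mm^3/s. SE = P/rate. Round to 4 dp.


SE = 93 / 17.75 = 5.2394 J/mm^3


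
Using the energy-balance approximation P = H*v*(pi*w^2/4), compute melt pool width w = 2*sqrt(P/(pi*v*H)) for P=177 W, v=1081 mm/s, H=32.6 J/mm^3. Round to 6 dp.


w = 2*sqrt(177/(pi*1081*32.6)) = 0.079969 mm


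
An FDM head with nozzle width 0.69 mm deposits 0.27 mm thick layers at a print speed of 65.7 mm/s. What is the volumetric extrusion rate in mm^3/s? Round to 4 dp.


Rate = 0.69 * 0.27 * 65.7 = 12.2399 mm^3/s


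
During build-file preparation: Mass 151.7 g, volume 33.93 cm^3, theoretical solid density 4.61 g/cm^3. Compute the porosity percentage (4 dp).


rho_part = 151.7 / 33.93 = 4.47096964 g/cm^3
Porosity = (1 - 4.47096964/4.61)*100 = 3.0158 %


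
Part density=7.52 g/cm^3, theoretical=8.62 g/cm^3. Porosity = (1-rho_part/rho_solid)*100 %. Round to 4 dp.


Porosity = (1-7.52/8.62)*100 = 12.761 %


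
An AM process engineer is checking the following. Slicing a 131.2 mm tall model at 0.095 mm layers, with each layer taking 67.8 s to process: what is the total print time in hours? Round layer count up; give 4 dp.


Layers = ceil(131.2/0.095) = 1382
t = 1382 * 67.8 / 3600 = 26.0277 hrs


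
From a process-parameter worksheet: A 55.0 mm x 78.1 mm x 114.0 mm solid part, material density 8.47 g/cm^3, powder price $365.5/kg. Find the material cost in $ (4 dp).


V = 55.0 * 78.1 * 114.0 = 489687.0 mm^3 = 489.687 cm^3
Mass = 489.687 * 8.47 / 1000 = 4.14764889 kg
Cost = 4.14764889 * 365.5 = 1515.9657 $


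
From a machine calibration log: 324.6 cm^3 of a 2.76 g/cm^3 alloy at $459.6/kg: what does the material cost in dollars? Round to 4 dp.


Mass = 324.6*2.76/1000 = 0.895896 kg
Cost = 0.895896 * 459.6 = 411.7538 $


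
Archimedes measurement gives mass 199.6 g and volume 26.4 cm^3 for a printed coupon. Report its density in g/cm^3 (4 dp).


rho = 199.6 / 26.4 = 7.5606 g/cm^3


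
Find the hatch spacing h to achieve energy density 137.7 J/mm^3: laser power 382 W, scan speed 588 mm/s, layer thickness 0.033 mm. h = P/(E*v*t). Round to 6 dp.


h = 382 / (137.7*588*0.033) = 0.142968 mm


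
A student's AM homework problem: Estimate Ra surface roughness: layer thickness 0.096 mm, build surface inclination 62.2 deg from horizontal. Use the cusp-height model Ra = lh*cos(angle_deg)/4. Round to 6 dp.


Ra = 0.096 * cos(62.2) / 4 = 0.011193 mm


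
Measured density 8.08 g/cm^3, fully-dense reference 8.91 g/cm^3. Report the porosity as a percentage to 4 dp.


Porosity = (1-8.08/8.91)*100 = 9.3154 %


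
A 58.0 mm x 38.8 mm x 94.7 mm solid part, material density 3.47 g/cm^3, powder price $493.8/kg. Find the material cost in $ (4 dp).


V = 58.0 * 38.8 * 94.7 = 213112.88 mm^3 = 213.11288 cm^3
Mass = 213.11288 * 3.47 / 1000 = 0.73950169 kg
Cost = 0.73950169 * 493.8 = 365.1659 $


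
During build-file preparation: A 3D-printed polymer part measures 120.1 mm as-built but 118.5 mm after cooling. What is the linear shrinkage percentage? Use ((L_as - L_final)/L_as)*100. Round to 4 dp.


Shrinkage = ((120.1-118.5)/120.1)*100 = 1.3322 %


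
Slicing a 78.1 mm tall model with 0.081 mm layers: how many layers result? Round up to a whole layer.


Layers = ceil(78.1/0.081) = 965


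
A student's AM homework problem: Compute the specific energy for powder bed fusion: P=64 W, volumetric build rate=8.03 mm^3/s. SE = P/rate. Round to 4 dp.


SE = 64 / 8.03 = 7.9701 J/mm^3


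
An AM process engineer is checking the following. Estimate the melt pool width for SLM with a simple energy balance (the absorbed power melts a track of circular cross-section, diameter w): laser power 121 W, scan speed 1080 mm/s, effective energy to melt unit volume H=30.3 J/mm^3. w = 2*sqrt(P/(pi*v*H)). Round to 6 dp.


w = 2*sqrt(121/(pi*1080*30.3)) = 0.068614 mm


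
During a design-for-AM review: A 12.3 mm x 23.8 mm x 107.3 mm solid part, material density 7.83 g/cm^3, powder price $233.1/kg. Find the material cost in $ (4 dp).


V = 12.3 * 23.8 * 107.3 = 31411.002 mm^3 = 31.411002 cm^3
Mass = 31.411002 * 7.83 / 1000 = 0.24594815 kg
Cost = 0.24594815 * 233.1 = 57.3305 $


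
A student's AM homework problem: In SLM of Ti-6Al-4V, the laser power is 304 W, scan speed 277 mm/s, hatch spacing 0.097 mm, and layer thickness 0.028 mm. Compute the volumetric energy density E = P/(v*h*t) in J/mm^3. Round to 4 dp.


E = 304 / (277*0.097*0.028) = 404.0769 J/mm^3


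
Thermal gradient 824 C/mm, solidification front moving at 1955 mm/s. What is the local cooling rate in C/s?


CR = 824 * 1955 = 1610920 C/s
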